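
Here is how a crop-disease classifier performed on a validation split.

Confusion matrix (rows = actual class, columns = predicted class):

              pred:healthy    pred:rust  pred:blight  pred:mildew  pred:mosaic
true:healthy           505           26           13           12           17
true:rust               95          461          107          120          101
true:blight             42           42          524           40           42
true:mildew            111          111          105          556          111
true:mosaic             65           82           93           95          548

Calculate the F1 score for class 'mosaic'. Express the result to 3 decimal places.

One-vs-rest for 'mosaic': TP = diagonal; FP = other classes predicted 'mosaic'; FN = 'mosaic' predicted as other.
F1 score = 2·TP/(2·TP+FP+FN).
mosaic: TP=548, FP=17+101+42+111=271, FN=65+82+93+95=335 → 1096/1702 = 0.6439

0.644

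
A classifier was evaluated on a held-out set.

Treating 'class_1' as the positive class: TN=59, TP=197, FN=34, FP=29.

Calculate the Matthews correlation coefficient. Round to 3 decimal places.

0.515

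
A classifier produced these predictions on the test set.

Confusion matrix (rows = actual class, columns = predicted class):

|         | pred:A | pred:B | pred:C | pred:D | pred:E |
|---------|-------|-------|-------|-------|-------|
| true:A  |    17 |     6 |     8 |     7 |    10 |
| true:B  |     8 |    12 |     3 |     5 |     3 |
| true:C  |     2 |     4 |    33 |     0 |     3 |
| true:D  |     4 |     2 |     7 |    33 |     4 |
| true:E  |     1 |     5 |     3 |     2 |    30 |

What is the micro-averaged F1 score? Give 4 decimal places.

0.5896

Micro-averaging pools counts across classes: ΣTP=125, ΣFP=87, ΣFN=87.
Micro-F1 score = 2·TP/(2·TP+FP+FN) on pooled counts = 0.5896 (equals overall accuracy in single-label multiclass).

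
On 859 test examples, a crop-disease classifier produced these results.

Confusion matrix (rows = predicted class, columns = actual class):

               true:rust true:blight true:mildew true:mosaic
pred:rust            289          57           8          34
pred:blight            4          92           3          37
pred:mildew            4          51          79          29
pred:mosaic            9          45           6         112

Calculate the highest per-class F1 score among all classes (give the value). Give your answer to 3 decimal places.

0.833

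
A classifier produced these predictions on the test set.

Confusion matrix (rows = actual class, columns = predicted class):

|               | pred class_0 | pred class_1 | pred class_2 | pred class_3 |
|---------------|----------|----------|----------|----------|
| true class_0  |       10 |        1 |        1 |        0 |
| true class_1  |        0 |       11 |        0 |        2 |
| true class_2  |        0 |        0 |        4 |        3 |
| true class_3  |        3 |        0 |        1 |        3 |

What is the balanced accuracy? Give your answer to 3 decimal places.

Balanced accuracy = mean of per-class recall.
  class_0: recall = 10/12 = 0.8333
  class_1: recall = 11/13 = 0.8462
  class_2: recall = 4/7 = 0.5714
  class_3: recall = 3/7 = 0.4286
Mean = (0.8333 + 0.8462 + 0.5714 + 0.4286) / 4 = 0.670

0.670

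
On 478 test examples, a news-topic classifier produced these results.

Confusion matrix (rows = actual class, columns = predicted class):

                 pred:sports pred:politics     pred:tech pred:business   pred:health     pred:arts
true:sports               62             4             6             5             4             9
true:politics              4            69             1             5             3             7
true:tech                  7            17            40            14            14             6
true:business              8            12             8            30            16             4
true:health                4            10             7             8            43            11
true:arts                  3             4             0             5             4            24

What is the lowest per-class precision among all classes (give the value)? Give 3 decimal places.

0.393

Per-class precision (TP/(TP+FP)):
  sports: TP=62, FP=4+7+8+4+3=26 → 62/88 = 0.7045
  politics: TP=69, FP=4+17+12+10+4=47 → 69/116 = 0.5948
  tech: TP=40, FP=6+1+8+7+0=22 → 40/62 = 0.6452
  business: TP=30, FP=5+5+14+8+5=37 → 30/67 = 0.4478
  health: TP=43, FP=4+3+14+16+4=41 → 43/84 = 0.5119
  arts: TP=24, FP=9+7+6+4+11=37 → 24/61 = 0.3934
Lowest is class 'arts' with precision = 0.393.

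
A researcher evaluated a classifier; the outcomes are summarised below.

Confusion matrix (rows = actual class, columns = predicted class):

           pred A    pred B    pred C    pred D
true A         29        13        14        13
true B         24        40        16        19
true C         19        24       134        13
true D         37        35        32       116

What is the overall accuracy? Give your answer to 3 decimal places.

0.552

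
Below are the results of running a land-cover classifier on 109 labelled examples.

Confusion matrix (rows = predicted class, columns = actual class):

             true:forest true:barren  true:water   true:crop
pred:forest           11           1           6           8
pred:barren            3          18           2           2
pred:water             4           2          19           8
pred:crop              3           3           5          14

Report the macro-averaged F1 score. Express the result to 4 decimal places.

Per-class F1 score (2·TP/(2·TP+FP+FN)):
  forest: TP=11, FP=1+6+8=15, FN=3+4+3=10 → 22/47 = 0.46809
  barren: TP=18, FP=3+2+2=7, FN=1+2+3=6 → 36/49 = 0.73469
  water: TP=19, FP=4+2+8=14, FN=6+2+5=13 → 38/65 = 0.58462
  crop: TP=14, FP=3+3+5=11, FN=8+2+8=18 → 28/57 = 0.49123
Macro-F1 score = mean = (0.46809 + 0.73469 + 0.58462 + 0.49123) / 4 = 0.5697

0.5697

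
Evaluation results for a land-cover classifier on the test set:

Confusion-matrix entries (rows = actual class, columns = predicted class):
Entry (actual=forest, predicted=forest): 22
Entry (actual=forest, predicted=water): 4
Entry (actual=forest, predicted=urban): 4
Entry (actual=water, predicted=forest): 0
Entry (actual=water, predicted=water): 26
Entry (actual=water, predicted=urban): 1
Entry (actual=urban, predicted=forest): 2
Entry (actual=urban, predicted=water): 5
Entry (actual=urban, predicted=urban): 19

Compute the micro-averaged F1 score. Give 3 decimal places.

Micro-averaging pools counts across classes: ΣTP=67, ΣFP=16, ΣFN=16.
Micro-F1 score = 2·TP/(2·TP+FP+FN) on pooled counts = 0.807 (equals overall accuracy in single-label multiclass).

0.807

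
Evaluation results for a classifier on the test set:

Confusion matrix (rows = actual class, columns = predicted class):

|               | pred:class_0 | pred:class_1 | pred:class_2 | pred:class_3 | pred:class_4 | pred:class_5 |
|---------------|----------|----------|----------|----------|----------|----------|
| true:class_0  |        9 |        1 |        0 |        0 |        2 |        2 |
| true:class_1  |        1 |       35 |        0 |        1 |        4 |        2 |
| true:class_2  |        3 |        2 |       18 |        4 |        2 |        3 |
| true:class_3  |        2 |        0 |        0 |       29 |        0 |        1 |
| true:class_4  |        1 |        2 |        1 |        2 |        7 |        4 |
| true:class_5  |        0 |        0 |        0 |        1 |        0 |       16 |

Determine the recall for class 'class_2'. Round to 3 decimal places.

0.563

Treat 'class_2' as positive and all other classes as negative.
recall = TP/(TP+FN).
class_2: TP=18, FN=3+2+4+2+3=14 → 18/32 = 0.5625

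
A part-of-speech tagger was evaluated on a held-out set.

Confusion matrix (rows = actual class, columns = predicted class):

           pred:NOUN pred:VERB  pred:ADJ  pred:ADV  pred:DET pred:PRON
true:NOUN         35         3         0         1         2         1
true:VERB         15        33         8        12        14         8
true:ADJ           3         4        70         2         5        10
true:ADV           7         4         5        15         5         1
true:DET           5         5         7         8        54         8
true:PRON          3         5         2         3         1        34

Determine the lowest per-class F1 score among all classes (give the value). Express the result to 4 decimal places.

0.3846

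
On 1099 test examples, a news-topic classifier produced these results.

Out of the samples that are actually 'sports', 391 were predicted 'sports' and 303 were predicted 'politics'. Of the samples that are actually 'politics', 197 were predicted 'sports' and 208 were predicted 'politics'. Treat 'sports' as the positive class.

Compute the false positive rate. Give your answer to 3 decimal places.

0.486

FPR = FP/(FP+TN) = 197/(197+208) = 0.486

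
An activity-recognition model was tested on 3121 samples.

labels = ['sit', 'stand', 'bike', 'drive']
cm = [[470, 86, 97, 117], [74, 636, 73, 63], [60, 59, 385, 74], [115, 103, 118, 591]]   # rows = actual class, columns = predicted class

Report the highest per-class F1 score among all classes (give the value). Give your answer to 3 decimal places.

Per-class F1 score (2·TP/(2·TP+FP+FN)):
  sit: TP=470, FP=74+60+115=249, FN=86+97+117=300 → 940/1489 = 0.6313
  stand: TP=636, FP=86+59+103=248, FN=74+73+63=210 → 1272/1730 = 0.7353
  bike: TP=385, FP=97+73+118=288, FN=60+59+74=193 → 770/1251 = 0.6155
  drive: TP=591, FP=117+63+74=254, FN=115+103+118=336 → 1182/1772 = 0.6670
Highest is class 'stand' with F1 score = 0.735.

0.735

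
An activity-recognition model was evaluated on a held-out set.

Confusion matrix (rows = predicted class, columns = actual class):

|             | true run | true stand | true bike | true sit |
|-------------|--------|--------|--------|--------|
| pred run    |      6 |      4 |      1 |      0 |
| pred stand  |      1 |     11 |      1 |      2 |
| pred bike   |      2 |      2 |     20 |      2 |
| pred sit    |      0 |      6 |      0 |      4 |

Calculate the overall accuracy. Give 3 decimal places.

0.661

Accuracy = trace / total = (6+11+20+4=41) / 62 = 41/62 = 0.661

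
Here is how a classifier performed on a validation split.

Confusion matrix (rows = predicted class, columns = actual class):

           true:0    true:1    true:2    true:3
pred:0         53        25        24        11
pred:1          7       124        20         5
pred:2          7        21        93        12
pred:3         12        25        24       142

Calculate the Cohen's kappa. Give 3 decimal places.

0.569

Observed agreement pₒ = trace/N = 412/605 = 0.6810
Expected agreement pₑ = Σ (rowᵢ·colᵢ)/N² = (79·113 + 195·156 + 161·133 + 170·203)/605² = 0.2603
κ = (pₒ − pₑ)/(1 − pₑ) = (0.6810 − 0.2603)/(1 − 0.2603) = 0.569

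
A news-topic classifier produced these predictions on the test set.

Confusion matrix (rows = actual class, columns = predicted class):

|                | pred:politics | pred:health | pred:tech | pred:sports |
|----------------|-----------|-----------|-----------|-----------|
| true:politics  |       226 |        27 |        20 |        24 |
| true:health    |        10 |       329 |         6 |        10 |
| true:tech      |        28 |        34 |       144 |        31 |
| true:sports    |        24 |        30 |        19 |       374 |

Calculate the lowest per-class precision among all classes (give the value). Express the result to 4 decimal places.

0.7619

Per-class precision (TP/(TP+FP)):
  politics: TP=226, FP=10+28+24=62 → 226/288 = 0.78472
  health: TP=329, FP=27+34+30=91 → 329/420 = 0.78333
  tech: TP=144, FP=20+6+19=45 → 144/189 = 0.76190
  sports: TP=374, FP=24+10+31=65 → 374/439 = 0.85194
Lowest is class 'tech' with precision = 0.7619.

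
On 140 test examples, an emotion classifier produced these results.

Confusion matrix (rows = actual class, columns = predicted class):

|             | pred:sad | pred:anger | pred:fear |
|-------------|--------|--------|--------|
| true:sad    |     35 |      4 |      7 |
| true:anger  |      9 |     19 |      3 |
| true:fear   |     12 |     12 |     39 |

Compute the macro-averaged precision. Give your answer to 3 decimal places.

Per-class precision (TP/(TP+FP)):
  sad: TP=35, FP=9+12=21 → 35/56 = 0.6250
  anger: TP=19, FP=4+12=16 → 19/35 = 0.5429
  fear: TP=39, FP=7+3=10 → 39/49 = 0.7959
Macro-precision = mean = (0.6250 + 0.5429 + 0.7959) / 3 = 0.655

0.655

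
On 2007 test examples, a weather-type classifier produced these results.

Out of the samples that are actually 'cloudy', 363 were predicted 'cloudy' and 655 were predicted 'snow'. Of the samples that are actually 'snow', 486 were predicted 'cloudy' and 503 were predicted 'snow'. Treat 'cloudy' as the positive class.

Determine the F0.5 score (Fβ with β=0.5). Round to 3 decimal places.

0.411

Fβ = (1+β²)·TP / ((1+β²)·TP + β²·FN + FP), with β²=1/4
= 1.25·363 / (1.25·363 + 0.25·655 + 486) = 0.411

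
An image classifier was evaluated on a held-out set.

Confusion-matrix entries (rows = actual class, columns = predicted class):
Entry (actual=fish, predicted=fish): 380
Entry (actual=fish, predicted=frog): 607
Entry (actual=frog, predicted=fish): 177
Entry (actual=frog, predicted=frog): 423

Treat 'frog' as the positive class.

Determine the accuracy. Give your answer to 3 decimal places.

0.506

Accuracy = (TP+TN)/N = (423+380)/1587 = 0.506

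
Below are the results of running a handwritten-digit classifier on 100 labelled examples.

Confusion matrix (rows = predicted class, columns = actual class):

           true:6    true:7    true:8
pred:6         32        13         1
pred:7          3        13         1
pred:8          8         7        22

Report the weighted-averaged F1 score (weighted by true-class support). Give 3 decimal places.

0.654

Per-class F1 score (2·TP/(2·TP+FP+FN)):
  6: TP=32, FP=13+1=14, FN=3+8=11 → 64/89 = 0.7191
  7: TP=13, FP=3+1=4, FN=13+7=20 → 26/50 = 0.5200
  8: TP=22, FP=8+7=15, FN=1+1=2 → 44/61 = 0.7213
Weighted-F1 score = Σ (supportᵢ/N)·F1 scoreᵢ with N=100: (43/100)·0.7191 + (33/100)·0.5200 + (24/100)·0.7213 = 0.654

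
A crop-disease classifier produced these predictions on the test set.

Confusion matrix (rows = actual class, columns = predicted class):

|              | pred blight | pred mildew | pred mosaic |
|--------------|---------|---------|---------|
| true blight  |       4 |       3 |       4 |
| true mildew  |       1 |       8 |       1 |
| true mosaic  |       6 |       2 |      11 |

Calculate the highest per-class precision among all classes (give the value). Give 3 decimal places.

0.688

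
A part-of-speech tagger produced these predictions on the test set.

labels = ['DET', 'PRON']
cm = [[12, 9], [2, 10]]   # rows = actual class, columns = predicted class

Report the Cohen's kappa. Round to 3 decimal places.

Observed agreement pₒ = trace/N = 22/33 = 0.6667
Expected agreement pₑ = Σ (rowᵢ·colᵢ)/N² = (21·14 + 12·19)/33² = 0.4793
κ = (pₒ − pₑ)/(1 − pₑ) = (0.6667 − 0.4793)/(1 − 0.4793) = 0.360

0.360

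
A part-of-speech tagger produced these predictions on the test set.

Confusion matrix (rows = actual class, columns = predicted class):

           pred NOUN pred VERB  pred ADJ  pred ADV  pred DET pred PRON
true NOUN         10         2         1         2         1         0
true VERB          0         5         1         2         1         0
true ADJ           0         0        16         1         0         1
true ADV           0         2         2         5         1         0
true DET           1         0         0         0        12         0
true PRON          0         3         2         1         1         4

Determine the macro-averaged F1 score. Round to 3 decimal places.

0.637

Per-class F1 score (2·TP/(2·TP+FP+FN)):
  NOUN: TP=10, FP=0+0+0+1+0=1, FN=2+1+2+1+0=6 → 20/27 = 0.7407
  VERB: TP=5, FP=2+0+2+0+3=7, FN=0+1+2+1+0=4 → 10/21 = 0.4762
  ADJ: TP=16, FP=1+1+2+0+2=6, FN=0+0+1+0+1=2 → 32/40 = 0.8000
  ADV: TP=5, FP=2+2+1+0+1=6, FN=0+2+2+1+0=5 → 10/21 = 0.4762
  DET: TP=12, FP=1+1+0+1+1=4, FN=1+0+0+0+0=1 → 24/29 = 0.8276
  PRON: TP=4, FP=0+0+1+0+0=1, FN=0+3+2+1+1=7 → 8/16 = 0.5000
Macro-F1 score = mean = (0.7407 + 0.4762 + 0.8000 + 0.4762 + 0.8276 + 0.5000) / 6 = 0.637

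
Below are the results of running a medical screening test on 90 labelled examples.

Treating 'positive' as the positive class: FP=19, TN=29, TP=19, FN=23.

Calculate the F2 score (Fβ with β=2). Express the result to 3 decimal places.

0.461

Fβ = (1+β²)·TP / ((1+β²)·TP + β²·FN + FP), with β²=4
= 5·19 / (5·19 + 4·23 + 19) = 0.461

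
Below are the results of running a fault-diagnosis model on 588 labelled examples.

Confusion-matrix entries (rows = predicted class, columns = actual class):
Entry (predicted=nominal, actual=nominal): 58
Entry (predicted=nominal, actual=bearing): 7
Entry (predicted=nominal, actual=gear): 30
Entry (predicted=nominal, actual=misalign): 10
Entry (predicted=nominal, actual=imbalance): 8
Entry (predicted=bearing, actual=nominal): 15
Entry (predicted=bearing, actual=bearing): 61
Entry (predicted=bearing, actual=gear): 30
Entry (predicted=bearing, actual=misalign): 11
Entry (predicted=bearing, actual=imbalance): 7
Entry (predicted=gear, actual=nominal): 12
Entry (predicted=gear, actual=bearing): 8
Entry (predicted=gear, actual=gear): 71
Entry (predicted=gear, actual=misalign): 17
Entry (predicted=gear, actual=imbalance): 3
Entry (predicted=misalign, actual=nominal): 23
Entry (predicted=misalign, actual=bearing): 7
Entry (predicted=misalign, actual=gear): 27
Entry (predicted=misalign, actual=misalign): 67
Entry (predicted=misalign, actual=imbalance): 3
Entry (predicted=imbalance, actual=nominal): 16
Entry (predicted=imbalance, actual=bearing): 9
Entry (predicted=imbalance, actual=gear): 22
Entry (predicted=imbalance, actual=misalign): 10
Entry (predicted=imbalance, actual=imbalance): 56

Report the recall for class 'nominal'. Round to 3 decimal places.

0.468

recall = TP/(TP+FN).
nominal: TP=58, FN=15+12+23+16=66 → 58/124 = 0.4677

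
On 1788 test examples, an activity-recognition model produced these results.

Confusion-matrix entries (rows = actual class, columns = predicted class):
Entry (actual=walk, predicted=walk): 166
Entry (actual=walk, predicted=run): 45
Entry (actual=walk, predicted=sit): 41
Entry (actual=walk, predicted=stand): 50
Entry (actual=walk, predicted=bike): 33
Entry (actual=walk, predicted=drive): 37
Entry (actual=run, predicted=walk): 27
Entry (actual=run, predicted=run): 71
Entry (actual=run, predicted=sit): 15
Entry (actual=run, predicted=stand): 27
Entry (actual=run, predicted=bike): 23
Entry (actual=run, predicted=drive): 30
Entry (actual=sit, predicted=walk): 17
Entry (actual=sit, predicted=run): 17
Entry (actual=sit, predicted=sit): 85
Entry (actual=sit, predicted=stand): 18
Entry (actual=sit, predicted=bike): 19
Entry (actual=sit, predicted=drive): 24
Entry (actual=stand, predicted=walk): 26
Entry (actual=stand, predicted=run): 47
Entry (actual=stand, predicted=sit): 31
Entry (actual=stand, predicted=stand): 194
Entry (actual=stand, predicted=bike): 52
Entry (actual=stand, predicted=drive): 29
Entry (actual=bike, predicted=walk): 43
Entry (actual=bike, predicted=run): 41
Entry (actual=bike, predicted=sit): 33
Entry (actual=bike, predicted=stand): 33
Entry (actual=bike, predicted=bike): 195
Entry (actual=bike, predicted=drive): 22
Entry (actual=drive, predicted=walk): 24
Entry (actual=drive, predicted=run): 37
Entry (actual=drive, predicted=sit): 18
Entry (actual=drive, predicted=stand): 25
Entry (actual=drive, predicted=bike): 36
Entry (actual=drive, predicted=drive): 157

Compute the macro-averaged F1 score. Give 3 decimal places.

Per-class F1 score (2·TP/(2·TP+FP+FN)):
  walk: TP=166, FP=27+17+26+43+24=137, FN=45+41+50+33+37=206 → 332/675 = 0.4919
  run: TP=71, FP=45+17+47+41+37=187, FN=27+15+27+23+30=122 → 142/451 = 0.3149
  sit: TP=85, FP=41+15+31+33+18=138, FN=17+17+18+19+24=95 → 170/403 = 0.4218
  stand: TP=194, FP=50+27+18+33+25=153, FN=26+47+31+52+29=185 → 388/726 = 0.5344
  bike: TP=195, FP=33+23+19+52+36=163, FN=43+41+33+33+22=172 → 390/725 = 0.5379
  drive: TP=157, FP=37+30+24+29+22=142, FN=24+37+18+25+36=140 → 314/596 = 0.5268
Macro-F1 score = mean = (0.4919 + 0.3149 + 0.4218 + 0.5344 + 0.5379 + 0.5268) / 6 = 0.471

0.471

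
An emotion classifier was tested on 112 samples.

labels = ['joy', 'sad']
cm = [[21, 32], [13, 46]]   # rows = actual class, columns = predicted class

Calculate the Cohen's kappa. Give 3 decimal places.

0.179

Observed agreement pₒ = trace/N = 67/112 = 0.5982
Expected agreement pₑ = Σ (rowᵢ·colᵢ)/N² = (53·34 + 59·78)/112² = 0.5105
κ = (pₒ − pₑ)/(1 − pₑ) = (0.5982 − 0.5105)/(1 − 0.5105) = 0.179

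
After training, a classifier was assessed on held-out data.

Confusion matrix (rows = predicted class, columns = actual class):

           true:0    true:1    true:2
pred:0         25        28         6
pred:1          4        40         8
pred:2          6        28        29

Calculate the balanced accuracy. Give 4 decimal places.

0.6018

Balanced accuracy = mean of per-class recall.
  0: recall = 25/35 = 0.71429
  1: recall = 40/96 = 0.41667
  2: recall = 29/43 = 0.67442
Mean = (0.71429 + 0.41667 + 0.67442) / 3 = 0.6018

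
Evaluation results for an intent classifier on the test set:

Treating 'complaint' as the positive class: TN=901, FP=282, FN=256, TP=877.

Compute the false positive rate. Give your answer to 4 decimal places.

0.2384

FPR = FP/(FP+TN) = 282/(282+901) = 0.2384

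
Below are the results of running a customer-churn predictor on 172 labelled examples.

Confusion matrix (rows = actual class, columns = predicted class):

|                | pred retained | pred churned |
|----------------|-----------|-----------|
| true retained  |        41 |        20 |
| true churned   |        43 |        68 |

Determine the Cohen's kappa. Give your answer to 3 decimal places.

0.262

Observed agreement pₒ = trace/N = 109/172 = 0.6337
Expected agreement pₑ = Σ (rowᵢ·colᵢ)/N² = (61·84 + 111·88)/172² = 0.5034
κ = (pₒ − pₑ)/(1 − pₑ) = (0.6337 − 0.5034)/(1 − 0.5034) = 0.262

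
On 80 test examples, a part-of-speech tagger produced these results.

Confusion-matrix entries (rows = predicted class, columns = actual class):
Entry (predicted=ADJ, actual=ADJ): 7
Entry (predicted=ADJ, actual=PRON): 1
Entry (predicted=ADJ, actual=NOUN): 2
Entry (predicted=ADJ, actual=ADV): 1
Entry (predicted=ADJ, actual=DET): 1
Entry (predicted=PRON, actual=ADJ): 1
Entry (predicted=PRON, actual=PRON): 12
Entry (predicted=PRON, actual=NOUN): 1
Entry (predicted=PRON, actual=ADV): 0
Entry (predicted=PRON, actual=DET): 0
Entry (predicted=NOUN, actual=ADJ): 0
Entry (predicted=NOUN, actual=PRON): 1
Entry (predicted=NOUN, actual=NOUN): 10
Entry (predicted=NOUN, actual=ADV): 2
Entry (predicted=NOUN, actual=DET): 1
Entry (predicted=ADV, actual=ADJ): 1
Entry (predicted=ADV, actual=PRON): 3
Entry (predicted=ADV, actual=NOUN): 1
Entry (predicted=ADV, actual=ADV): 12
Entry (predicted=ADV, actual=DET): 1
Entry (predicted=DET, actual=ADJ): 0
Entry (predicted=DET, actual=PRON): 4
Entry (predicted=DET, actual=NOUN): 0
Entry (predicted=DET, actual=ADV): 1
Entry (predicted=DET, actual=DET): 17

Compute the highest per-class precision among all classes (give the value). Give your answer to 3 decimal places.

Per-class precision (TP/(TP+FP)):
  ADJ: TP=7, FP=1+2+1+1=5 → 7/12 = 0.5833
  PRON: TP=12, FP=1+1+0+0=2 → 12/14 = 0.8571
  NOUN: TP=10, FP=0+1+2+1=4 → 10/14 = 0.7143
  ADV: TP=12, FP=1+3+1+1=6 → 12/18 = 0.6667
  DET: TP=17, FP=0+4+0+1=5 → 17/22 = 0.7727
Highest is class 'PRON' with precision = 0.857.

0.857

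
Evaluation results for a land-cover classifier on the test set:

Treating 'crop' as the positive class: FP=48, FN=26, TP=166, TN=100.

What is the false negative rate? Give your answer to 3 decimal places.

FNR = FN/(FN+TP) = 26/(26+166) = 0.135

0.135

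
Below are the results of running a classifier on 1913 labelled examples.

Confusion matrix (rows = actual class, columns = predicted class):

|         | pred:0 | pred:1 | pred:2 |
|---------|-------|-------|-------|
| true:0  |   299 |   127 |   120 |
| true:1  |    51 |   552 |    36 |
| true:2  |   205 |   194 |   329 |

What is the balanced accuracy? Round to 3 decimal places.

0.621

Balanced accuracy = mean of per-class recall.
  0: recall = 299/546 = 0.5476
  1: recall = 552/639 = 0.8638
  2: recall = 329/728 = 0.4519
Mean = (0.5476 + 0.8638 + 0.4519) / 3 = 0.621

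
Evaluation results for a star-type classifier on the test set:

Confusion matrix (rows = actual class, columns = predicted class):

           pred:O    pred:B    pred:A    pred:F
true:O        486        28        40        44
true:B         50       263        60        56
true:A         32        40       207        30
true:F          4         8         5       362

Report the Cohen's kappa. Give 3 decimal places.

Observed agreement pₒ = trace/N = 1318/1715 = 0.7685
Expected agreement pₑ = Σ (rowᵢ·colᵢ)/N² = (598·572 + 429·339 + 309·312 + 379·492)/1715² = 0.2619
κ = (pₒ − pₑ)/(1 − pₑ) = (0.7685 − 0.2619)/(1 − 0.2619) = 0.686

0.686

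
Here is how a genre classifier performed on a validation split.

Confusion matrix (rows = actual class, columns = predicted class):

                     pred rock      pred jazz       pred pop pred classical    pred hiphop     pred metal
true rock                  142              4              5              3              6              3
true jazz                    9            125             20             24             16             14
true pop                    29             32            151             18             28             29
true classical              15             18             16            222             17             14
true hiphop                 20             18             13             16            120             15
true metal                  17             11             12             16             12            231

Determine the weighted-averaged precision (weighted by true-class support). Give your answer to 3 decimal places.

0.682

Per-class precision (TP/(TP+FP)):
  rock: TP=142, FP=9+29+15+20+17=90 → 142/232 = 0.6121
  jazz: TP=125, FP=4+32+18+18+11=83 → 125/208 = 0.6010
  pop: TP=151, FP=5+20+16+13+12=66 → 151/217 = 0.6959
  classical: TP=222, FP=3+24+18+16+16=77 → 222/299 = 0.7425
  hiphop: TP=120, FP=6+16+28+17+12=79 → 120/199 = 0.6030
  metal: TP=231, FP=3+14+29+14+15=75 → 231/306 = 0.7549
Weighted-precision = Σ (supportᵢ/N)·precisionᵢ with N=1461: (163/1461)·0.6121 + (208/1461)·0.6010 + (287/1461)·0.6959 + (302/1461)·0.7425 + (202/1461)·0.6030 + (299/1461)·0.7549 = 0.682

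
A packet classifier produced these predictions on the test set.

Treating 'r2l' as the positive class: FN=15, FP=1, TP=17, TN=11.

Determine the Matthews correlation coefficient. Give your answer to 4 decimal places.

0.4057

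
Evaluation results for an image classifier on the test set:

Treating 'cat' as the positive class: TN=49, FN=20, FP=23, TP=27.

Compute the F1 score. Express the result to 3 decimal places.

0.557

Precision = TP/(TP+FP) = 27/50 = 0.5400
Recall = TP/(TP+FN) = 27/47 = 0.5745
F1 = 2·TP/(2·TP+FP+FN) = 54/97 = 0.557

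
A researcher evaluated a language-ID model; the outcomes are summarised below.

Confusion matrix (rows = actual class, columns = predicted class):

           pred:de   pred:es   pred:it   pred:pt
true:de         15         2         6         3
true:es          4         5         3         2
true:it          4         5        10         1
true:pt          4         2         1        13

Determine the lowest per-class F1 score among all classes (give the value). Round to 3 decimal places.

0.357

Per-class F1 score (2·TP/(2·TP+FP+FN)):
  de: TP=15, FP=4+4+4=12, FN=2+6+3=11 → 30/53 = 0.5660
  es: TP=5, FP=2+5+2=9, FN=4+3+2=9 → 10/28 = 0.3571
  it: TP=10, FP=6+3+1=10, FN=4+5+1=10 → 20/40 = 0.5000
  pt: TP=13, FP=3+2+1=6, FN=4+2+1=7 → 26/39 = 0.6667
Lowest is class 'es' with F1 score = 0.357.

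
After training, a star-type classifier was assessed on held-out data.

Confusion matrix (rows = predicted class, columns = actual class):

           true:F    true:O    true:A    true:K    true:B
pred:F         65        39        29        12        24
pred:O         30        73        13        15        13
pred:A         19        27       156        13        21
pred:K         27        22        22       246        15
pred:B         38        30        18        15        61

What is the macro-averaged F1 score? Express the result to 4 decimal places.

Per-class F1 score (2·TP/(2·TP+FP+FN)):
  F: TP=65, FP=39+29+12+24=104, FN=30+19+27+38=114 → 130/348 = 0.37356
  O: TP=73, FP=30+13+15+13=71, FN=39+27+22+30=118 → 146/335 = 0.43582
  A: TP=156, FP=19+27+13+21=80, FN=29+13+22+18=82 → 312/474 = 0.65823
  K: TP=246, FP=27+22+22+15=86, FN=12+15+13+15=55 → 492/633 = 0.77725
  B: TP=61, FP=38+30+18+15=101, FN=24+13+21+15=73 → 122/296 = 0.41216
Macro-F1 score = mean = (0.37356 + 0.43582 + 0.65823 + 0.77725 + 0.41216) / 5 = 0.5314

0.5314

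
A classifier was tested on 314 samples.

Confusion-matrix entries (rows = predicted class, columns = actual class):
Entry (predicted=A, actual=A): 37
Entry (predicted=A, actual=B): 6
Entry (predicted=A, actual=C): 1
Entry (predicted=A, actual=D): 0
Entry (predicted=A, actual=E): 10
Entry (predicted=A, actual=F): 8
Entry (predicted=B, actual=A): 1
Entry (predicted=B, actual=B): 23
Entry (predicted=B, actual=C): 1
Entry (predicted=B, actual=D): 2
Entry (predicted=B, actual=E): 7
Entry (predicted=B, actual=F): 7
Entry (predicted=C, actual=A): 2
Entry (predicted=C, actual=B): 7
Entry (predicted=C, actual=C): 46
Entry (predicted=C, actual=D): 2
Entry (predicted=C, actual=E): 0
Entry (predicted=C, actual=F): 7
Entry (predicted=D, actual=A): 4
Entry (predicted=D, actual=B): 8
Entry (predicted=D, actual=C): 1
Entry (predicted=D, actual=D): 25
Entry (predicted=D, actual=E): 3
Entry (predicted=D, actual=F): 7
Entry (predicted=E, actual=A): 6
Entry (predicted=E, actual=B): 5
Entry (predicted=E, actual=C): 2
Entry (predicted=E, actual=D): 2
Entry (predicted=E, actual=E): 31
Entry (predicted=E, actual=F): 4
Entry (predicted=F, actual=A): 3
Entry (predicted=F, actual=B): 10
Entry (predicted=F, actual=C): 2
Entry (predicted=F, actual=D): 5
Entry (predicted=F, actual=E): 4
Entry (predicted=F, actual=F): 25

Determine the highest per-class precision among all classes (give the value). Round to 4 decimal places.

Per-class precision (TP/(TP+FP)):
  A: TP=37, FP=6+1+0+10+8=25 → 37/62 = 0.59677
  B: TP=23, FP=1+1+2+7+7=18 → 23/41 = 0.56098
  C: TP=46, FP=2+7+2+0+7=18 → 46/64 = 0.71875
  D: TP=25, FP=4+8+1+3+7=23 → 25/48 = 0.52083
  E: TP=31, FP=6+5+2+2+4=19 → 31/50 = 0.62000
  F: TP=25, FP=3+10+2+5+4=24 → 25/49 = 0.51020
Highest is class 'C' with precision = 0.7188.

0.7188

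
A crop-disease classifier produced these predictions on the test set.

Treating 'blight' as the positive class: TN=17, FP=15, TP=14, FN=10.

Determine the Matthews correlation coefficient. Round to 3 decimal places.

MCC = (TP·TN − FP·FN) / √((TP+FP)(TP+FN)(TN+FP)(TN+FN))
Numerator = 14·17 − 15·10 = 88
Denominator = √(29·24·32·27) = √601344 = 775.4637
MCC = 88 / 775.4637 = 0.113

0.113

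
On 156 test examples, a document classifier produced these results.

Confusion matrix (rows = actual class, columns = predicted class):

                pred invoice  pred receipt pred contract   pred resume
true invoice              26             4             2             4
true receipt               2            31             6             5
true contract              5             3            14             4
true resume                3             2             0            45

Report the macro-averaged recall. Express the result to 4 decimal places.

Per-class recall (TP/(TP+FN)):
  invoice: TP=26, FN=4+2+4=10 → 26/36 = 0.72222
  receipt: TP=31, FN=2+6+5=13 → 31/44 = 0.70455
  contract: TP=14, FN=5+3+4=12 → 14/26 = 0.53846
  resume: TP=45, FN=3+2+0=5 → 45/50 = 0.90000
Macro-recall = mean = (0.72222 + 0.70455 + 0.53846 + 0.90000) / 4 = 0.7163

0.7163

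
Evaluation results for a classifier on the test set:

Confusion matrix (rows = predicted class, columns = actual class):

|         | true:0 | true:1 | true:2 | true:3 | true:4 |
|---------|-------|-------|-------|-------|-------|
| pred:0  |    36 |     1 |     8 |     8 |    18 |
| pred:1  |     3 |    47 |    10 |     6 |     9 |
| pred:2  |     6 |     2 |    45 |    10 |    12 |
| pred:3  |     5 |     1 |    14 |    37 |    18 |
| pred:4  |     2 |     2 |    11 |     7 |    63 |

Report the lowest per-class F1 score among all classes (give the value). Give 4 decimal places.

Per-class F1 score (2·TP/(2·TP+FP+FN)):
  0: TP=36, FP=1+8+8+18=35, FN=3+6+5+2=16 → 72/123 = 0.58537
  1: TP=47, FP=3+10+6+9=28, FN=1+2+1+2=6 → 94/128 = 0.73438
  2: TP=45, FP=6+2+10+12=30, FN=8+10+14+11=43 → 90/163 = 0.55215
  3: TP=37, FP=5+1+14+18=38, FN=8+6+10+7=31 → 74/143 = 0.51748
  4: TP=63, FP=2+2+11+7=22, FN=18+9+12+18=57 → 126/205 = 0.61463
Lowest is class '3' with F1 score = 0.5175.

0.5175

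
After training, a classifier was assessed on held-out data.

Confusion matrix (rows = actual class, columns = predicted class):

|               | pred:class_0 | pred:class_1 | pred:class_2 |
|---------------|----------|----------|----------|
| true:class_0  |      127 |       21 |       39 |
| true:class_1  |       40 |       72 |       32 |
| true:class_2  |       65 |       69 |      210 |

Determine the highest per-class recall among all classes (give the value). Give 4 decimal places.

0.6791

Per-class recall (TP/(TP+FN)):
  class_0: TP=127, FN=21+39=60 → 127/187 = 0.67914
  class_1: TP=72, FN=40+32=72 → 72/144 = 0.50000
  class_2: TP=210, FN=65+69=134 → 210/344 = 0.61047
Highest is class 'class_0' with recall = 0.6791.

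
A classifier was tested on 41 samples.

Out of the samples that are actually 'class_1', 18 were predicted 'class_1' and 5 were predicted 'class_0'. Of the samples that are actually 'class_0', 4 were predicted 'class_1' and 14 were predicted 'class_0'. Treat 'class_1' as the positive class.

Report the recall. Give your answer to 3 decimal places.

Recall = TP/(TP+FN) = 18/(18+5) = 18/23 = 0.783

0.783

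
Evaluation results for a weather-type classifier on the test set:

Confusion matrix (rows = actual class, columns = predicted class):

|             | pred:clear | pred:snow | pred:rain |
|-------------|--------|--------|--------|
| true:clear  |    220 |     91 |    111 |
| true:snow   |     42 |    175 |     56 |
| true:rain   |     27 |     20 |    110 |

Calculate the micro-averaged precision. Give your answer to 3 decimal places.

0.593

Micro-averaging pools counts across classes: ΣTP=505, ΣFP=347, ΣFN=347.
Micro-precision = TP/(TP+FP) on pooled counts = 0.593 (equals overall accuracy in single-label multiclass).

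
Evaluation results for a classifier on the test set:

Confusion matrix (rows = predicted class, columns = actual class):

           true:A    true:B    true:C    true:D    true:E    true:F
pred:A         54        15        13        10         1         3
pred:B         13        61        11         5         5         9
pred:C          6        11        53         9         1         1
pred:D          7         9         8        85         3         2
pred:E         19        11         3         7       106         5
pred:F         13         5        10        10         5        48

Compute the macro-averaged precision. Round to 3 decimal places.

Per-class precision (TP/(TP+FP)):
  A: TP=54, FP=15+13+10+1+3=42 → 54/96 = 0.5625
  B: TP=61, FP=13+11+5+5+9=43 → 61/104 = 0.5865
  C: TP=53, FP=6+11+9+1+1=28 → 53/81 = 0.6543
  D: TP=85, FP=7+9+8+3+2=29 → 85/114 = 0.7456
  E: TP=106, FP=19+11+3+7+5=45 → 106/151 = 0.7020
  F: TP=48, FP=13+5+10+10+5=43 → 48/91 = 0.5275
Macro-precision = mean = (0.5625 + 0.5865 + 0.6543 + 0.7456 + 0.7020 + 0.5275) / 6 = 0.630

0.630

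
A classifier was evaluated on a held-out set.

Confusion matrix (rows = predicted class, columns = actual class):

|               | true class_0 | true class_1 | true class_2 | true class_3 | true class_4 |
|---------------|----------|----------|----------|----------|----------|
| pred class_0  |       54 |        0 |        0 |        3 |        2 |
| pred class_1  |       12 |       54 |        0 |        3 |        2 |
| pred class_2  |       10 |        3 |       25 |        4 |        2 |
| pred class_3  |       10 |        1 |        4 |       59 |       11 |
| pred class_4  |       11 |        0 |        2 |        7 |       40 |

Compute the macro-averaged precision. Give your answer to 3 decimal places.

Per-class precision (TP/(TP+FP)):
  class_0: TP=54, FP=0+0+3+2=5 → 54/59 = 0.9153
  class_1: TP=54, FP=12+0+3+2=17 → 54/71 = 0.7606
  class_2: TP=25, FP=10+3+4+2=19 → 25/44 = 0.5682
  class_3: TP=59, FP=10+1+4+11=26 → 59/85 = 0.6941
  class_4: TP=40, FP=11+0+2+7=20 → 40/60 = 0.6667
Macro-precision = mean = (0.9153 + 0.7606 + 0.5682 + 0.6941 + 0.6667) / 5 = 0.721

0.721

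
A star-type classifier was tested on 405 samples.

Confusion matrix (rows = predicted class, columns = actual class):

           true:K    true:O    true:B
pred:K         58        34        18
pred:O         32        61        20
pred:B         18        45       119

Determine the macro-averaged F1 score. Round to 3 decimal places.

Per-class F1 score (2·TP/(2·TP+FP+FN)):
  K: TP=58, FP=34+18=52, FN=32+18=50 → 116/218 = 0.5321
  O: TP=61, FP=32+20=52, FN=34+45=79 → 122/253 = 0.4822
  B: TP=119, FP=18+45=63, FN=18+20=38 → 238/339 = 0.7021
Macro-F1 score = mean = (0.5321 + 0.4822 + 0.7021) / 3 = 0.572

0.572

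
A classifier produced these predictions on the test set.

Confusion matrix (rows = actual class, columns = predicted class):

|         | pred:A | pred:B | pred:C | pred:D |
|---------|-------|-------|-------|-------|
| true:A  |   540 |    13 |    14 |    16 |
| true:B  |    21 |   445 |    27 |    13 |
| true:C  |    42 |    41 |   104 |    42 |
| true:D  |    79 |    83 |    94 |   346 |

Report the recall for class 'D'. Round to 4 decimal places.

Take TP from the diagonal, FP from the rest of the 'D' prediction marginal, FN from the rest of the 'D' actual marginal.
recall = TP/(TP+FN).
D: TP=346, FN=79+83+94=256 → 346/602 = 0.57475

0.5748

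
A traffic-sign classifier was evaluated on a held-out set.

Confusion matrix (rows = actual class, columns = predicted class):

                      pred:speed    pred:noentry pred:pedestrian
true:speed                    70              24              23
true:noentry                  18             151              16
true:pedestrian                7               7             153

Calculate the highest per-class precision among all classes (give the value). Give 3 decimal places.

Per-class precision (TP/(TP+FP)):
  speed: TP=70, FP=18+7=25 → 70/95 = 0.7368
  noentry: TP=151, FP=24+7=31 → 151/182 = 0.8297
  pedestrian: TP=153, FP=23+16=39 → 153/192 = 0.7969
Highest is class 'noentry' with precision = 0.830.

0.830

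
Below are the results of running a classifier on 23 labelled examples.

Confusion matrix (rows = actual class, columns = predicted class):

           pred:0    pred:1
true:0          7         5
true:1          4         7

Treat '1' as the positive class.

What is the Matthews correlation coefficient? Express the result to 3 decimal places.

0.220

MCC = (TP·TN − FP·FN) / √((TP+FP)(TP+FN)(TN+FP)(TN+FN))
Numerator = 7·7 − 5·4 = 29
Denominator = √(12·11·12·11) = √17424 = 132.0000
MCC = 29 / 132.0000 = 0.220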